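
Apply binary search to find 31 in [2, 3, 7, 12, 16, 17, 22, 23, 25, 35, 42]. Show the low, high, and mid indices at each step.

Binary search for 31 in [2, 3, 7, 12, 16, 17, 22, 23, 25, 35, 42]:

lo=0, hi=10, mid=5, arr[mid]=17 -> 17 < 31, search right half
lo=6, hi=10, mid=8, arr[mid]=25 -> 25 < 31, search right half
lo=9, hi=10, mid=9, arr[mid]=35 -> 35 > 31, search left half
lo=9 > hi=8, target 31 not found

Binary search determines that 31 is not in the array after 3 comparisons. The search space was exhausted without finding the target.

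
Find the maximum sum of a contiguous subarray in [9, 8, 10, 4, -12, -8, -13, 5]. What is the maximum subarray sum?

Using Kadane's algorithm on [9, 8, 10, 4, -12, -8, -13, 5]:

Scanning through the array:
Position 1 (value 8): max_ending_here = 17, max_so_far = 17
Position 2 (value 10): max_ending_here = 27, max_so_far = 27
Position 3 (value 4): max_ending_here = 31, max_so_far = 31
Position 4 (value -12): max_ending_here = 19, max_so_far = 31
Position 5 (value -8): max_ending_here = 11, max_so_far = 31
Position 6 (value -13): max_ending_here = -2, max_so_far = 31
Position 7 (value 5): max_ending_here = 5, max_so_far = 31

Maximum subarray: [9, 8, 10, 4]
Maximum sum: 31

The maximum subarray is [9, 8, 10, 4] with sum 31. This subarray runs from index 0 to index 3.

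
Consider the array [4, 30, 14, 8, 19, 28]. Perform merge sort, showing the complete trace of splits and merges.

Merge sort trace:

Split: [4, 30, 14, 8, 19, 28] -> [4, 30, 14] and [8, 19, 28]
  Split: [4, 30, 14] -> [4] and [30, 14]
    Split: [30, 14] -> [30] and [14]
    Merge: [30] + [14] -> [14, 30]
  Merge: [4] + [14, 30] -> [4, 14, 30]
  Split: [8, 19, 28] -> [8] and [19, 28]
    Split: [19, 28] -> [19] and [28]
    Merge: [19] + [28] -> [19, 28]
  Merge: [8] + [19, 28] -> [8, 19, 28]
Merge: [4, 14, 30] + [8, 19, 28] -> [4, 8, 14, 19, 28, 30]

Final sorted array: [4, 8, 14, 19, 28, 30]

The merge sort proceeds by recursively splitting the array and merging sorted halves.
After all merges, the sorted array is [4, 8, 14, 19, 28, 30].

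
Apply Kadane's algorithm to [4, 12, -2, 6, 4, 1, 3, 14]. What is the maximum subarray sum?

Using Kadane's algorithm on [4, 12, -2, 6, 4, 1, 3, 14]:

Scanning through the array:
Position 1 (value 12): max_ending_here = 16, max_so_far = 16
Position 2 (value -2): max_ending_here = 14, max_so_far = 16
Position 3 (value 6): max_ending_here = 20, max_so_far = 20
Position 4 (value 4): max_ending_here = 24, max_so_far = 24
Position 5 (value 1): max_ending_here = 25, max_so_far = 25
Position 6 (value 3): max_ending_here = 28, max_so_far = 28
Position 7 (value 14): max_ending_here = 42, max_so_far = 42

Maximum subarray: [4, 12, -2, 6, 4, 1, 3, 14]
Maximum sum: 42

The maximum subarray is [4, 12, -2, 6, 4, 1, 3, 14] with sum 42. This subarray runs from index 0 to index 7.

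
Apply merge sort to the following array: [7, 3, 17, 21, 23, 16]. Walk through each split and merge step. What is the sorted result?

Merge sort trace:

Split: [7, 3, 17, 21, 23, 16] -> [7, 3, 17] and [21, 23, 16]
  Split: [7, 3, 17] -> [7] and [3, 17]
    Split: [3, 17] -> [3] and [17]
    Merge: [3] + [17] -> [3, 17]
  Merge: [7] + [3, 17] -> [3, 7, 17]
  Split: [21, 23, 16] -> [21] and [23, 16]
    Split: [23, 16] -> [23] and [16]
    Merge: [23] + [16] -> [16, 23]
  Merge: [21] + [16, 23] -> [16, 21, 23]
Merge: [3, 7, 17] + [16, 21, 23] -> [3, 7, 16, 17, 21, 23]

Final sorted array: [3, 7, 16, 17, 21, 23]

The merge sort proceeds by recursively splitting the array and merging sorted halves.
After all merges, the sorted array is [3, 7, 16, 17, 21, 23].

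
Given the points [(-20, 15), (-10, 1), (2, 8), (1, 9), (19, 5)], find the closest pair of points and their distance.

Computing all pairwise distances among 5 points:

d((-20, 15), (-10, 1)) = 17.2047
d((-20, 15), (2, 8)) = 23.0868
d((-20, 15), (1, 9)) = 21.8403
d((-20, 15), (19, 5)) = 40.2616
d((-10, 1), (2, 8)) = 13.8924
d((-10, 1), (1, 9)) = 13.6015
d((-10, 1), (19, 5)) = 29.2746
d((2, 8), (1, 9)) = 1.4142 <-- minimum
d((2, 8), (19, 5)) = 17.2627
d((1, 9), (19, 5)) = 18.4391

Closest pair: (2, 8) and (1, 9) with distance 1.4142

The closest pair is (2, 8) and (1, 9) with Euclidean distance 1.4142. For 5 points, brute-force pairwise comparison is shown above. For large n, the divide-and-conquer algorithm (sort by x, recurse on halves, check the dividing strip) achieves O(n log n).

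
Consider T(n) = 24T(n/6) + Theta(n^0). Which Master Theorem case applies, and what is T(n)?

Master Theorem for T(n) = 24T(n/6) + O(n^0):

a = 24, b = 6, c = 0
log_b(a) = log_6(24) = 1.7737

Case 1: c = 0 < log_6(24) = 1.7737
T(n) = O(n^(log_6 24))

For T(n) = 24T(n/6) + O(n^0): log_6(24) = 1.7737. This is Case 1 of the Master Theorem (c < log_b(a), work dominated by leaves), giving O(n^(log_6 24)).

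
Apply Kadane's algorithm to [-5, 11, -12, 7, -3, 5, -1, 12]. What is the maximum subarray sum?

Using Kadane's algorithm on [-5, 11, -12, 7, -3, 5, -1, 12]:

Scanning through the array:
Position 1 (value 11): max_ending_here = 11, max_so_far = 11
Position 2 (value -12): max_ending_here = -1, max_so_far = 11
Position 3 (value 7): max_ending_here = 7, max_so_far = 11
Position 4 (value -3): max_ending_here = 4, max_so_far = 11
Position 5 (value 5): max_ending_here = 9, max_so_far = 11
Position 6 (value -1): max_ending_here = 8, max_so_far = 11
Position 7 (value 12): max_ending_here = 20, max_so_far = 20

Maximum subarray: [7, -3, 5, -1, 12]
Maximum sum: 20

The maximum subarray is [7, -3, 5, -1, 12] with sum 20. This subarray runs from index 3 to index 7.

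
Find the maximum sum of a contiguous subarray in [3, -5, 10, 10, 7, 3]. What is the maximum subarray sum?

Using Kadane's algorithm on [3, -5, 10, 10, 7, 3]:

Scanning through the array:
Position 1 (value -5): max_ending_here = -2, max_so_far = 3
Position 2 (value 10): max_ending_here = 10, max_so_far = 10
Position 3 (value 10): max_ending_here = 20, max_so_far = 20
Position 4 (value 7): max_ending_here = 27, max_so_far = 27
Position 5 (value 3): max_ending_here = 30, max_so_far = 30

Maximum subarray: [10, 10, 7, 3]
Maximum sum: 30

The maximum subarray is [10, 10, 7, 3] with sum 30. This subarray runs from index 2 to index 5.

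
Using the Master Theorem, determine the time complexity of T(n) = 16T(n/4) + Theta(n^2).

Master Theorem for T(n) = 16T(n/4) + O(n^2):

a = 16, b = 4, c = 2
log_b(a) = log_4(16) = 2.0000

Case 2: c = 2 = log_4(16) = 2.0000
T(n) = O(n^2 log n) = O(n^2 log n)

For T(n) = 16T(n/4) + O(n^2): log_4(16) = 2.0000. This is Case 2 of the Master Theorem (c = log_b(a), equal work at all levels), giving O(n^2 log n).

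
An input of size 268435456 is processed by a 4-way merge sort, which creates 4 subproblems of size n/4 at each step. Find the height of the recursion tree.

For divide and conquer with division factor 4:

Problem sizes at each level:
Level 0: 268435456
Level 1: 67108864
Level 2: 16777216
Level 3: 4194304
Level 4: 1048576
Level 5: 262144
Level 6: 65536
Level 7: 16384
Level 8: 4096
Level 9: 1024
Level 10: 256
Level 11: 64
Level 12: 16
Level 13: 4
Level 14: 1

The root is level 0 and the size-1 base case is level 14 (the tree spans levels 0 through 14, i.e. 15 levels counting the root), so the depth is the number of divisions: log_4(268435456) = 14

The recursion tree depth is log_4(268435456) = 14. At each level, the problem size is divided by 4, so it takes 14 divisions to reduce to a base case of size 1. The algorithm makes 4 recursive calls at each level.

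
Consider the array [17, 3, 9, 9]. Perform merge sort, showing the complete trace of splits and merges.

Merge sort trace:

Split: [17, 3, 9, 9] -> [17, 3] and [9, 9]
  Split: [17, 3] -> [17] and [3]
  Merge: [17] + [3] -> [3, 17]
  Split: [9, 9] -> [9] and [9]
  Merge: [9] + [9] -> [9, 9]
Merge: [3, 17] + [9, 9] -> [3, 9, 9, 17]

Final sorted array: [3, 9, 9, 17]

The merge sort proceeds by recursively splitting the array and merging sorted halves.
After all merges, the sorted array is [3, 9, 9, 17].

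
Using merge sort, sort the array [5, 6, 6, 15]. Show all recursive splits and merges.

Merge sort trace:

Split: [5, 6, 6, 15] -> [5, 6] and [6, 15]
  Split: [5, 6] -> [5] and [6]
  Merge: [5] + [6] -> [5, 6]
  Split: [6, 15] -> [6] and [15]
  Merge: [6] + [15] -> [6, 15]
Merge: [5, 6] + [6, 15] -> [5, 6, 6, 15]

Final sorted array: [5, 6, 6, 15]

The merge sort proceeds by recursively splitting the array and merging sorted halves.
After all merges, the sorted array is [5, 6, 6, 15].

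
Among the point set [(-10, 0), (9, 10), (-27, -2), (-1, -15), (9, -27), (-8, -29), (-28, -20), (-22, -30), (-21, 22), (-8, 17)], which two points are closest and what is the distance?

Computing all pairwise distances among 10 points:

d((-10, 0), (9, 10)) = 21.4709
d((-10, 0), (-27, -2)) = 17.1172
d((-10, 0), (-1, -15)) = 17.4929
d((-10, 0), (9, -27)) = 33.0151
d((-10, 0), (-8, -29)) = 29.0689
d((-10, 0), (-28, -20)) = 26.9072
d((-10, 0), (-22, -30)) = 32.311
d((-10, 0), (-21, 22)) = 24.5967
d((-10, 0), (-8, 17)) = 17.1172
d((9, 10), (-27, -2)) = 37.9473
d((9, 10), (-1, -15)) = 26.9258
d((9, 10), (9, -27)) = 37.0
d((9, 10), (-8, -29)) = 42.5441
d((9, 10), (-28, -20)) = 47.634
d((9, 10), (-22, -30)) = 50.6063
d((9, 10), (-21, 22)) = 32.311
d((9, 10), (-8, 17)) = 18.3848
d((-27, -2), (-1, -15)) = 29.0689
d((-27, -2), (9, -27)) = 43.8292
d((-27, -2), (-8, -29)) = 33.0151
d((-27, -2), (-28, -20)) = 18.0278
d((-27, -2), (-22, -30)) = 28.4429
d((-27, -2), (-21, 22)) = 24.7386
d((-27, -2), (-8, 17)) = 26.8701
d((-1, -15), (9, -27)) = 15.6205
d((-1, -15), (-8, -29)) = 15.6525
d((-1, -15), (-28, -20)) = 27.4591
d((-1, -15), (-22, -30)) = 25.807
d((-1, -15), (-21, 22)) = 42.0595
d((-1, -15), (-8, 17)) = 32.7567
d((9, -27), (-8, -29)) = 17.1172
d((9, -27), (-28, -20)) = 37.6563
d((9, -27), (-22, -30)) = 31.1448
d((9, -27), (-21, 22)) = 57.4543
d((9, -27), (-8, 17)) = 47.1699
d((-8, -29), (-28, -20)) = 21.9317
d((-8, -29), (-22, -30)) = 14.0357
d((-8, -29), (-21, 22)) = 52.6308
d((-8, -29), (-8, 17)) = 46.0
d((-28, -20), (-22, -30)) = 11.6619 <-- minimum
d((-28, -20), (-21, 22)) = 42.5793
d((-28, -20), (-8, 17)) = 42.0595
d((-22, -30), (-21, 22)) = 52.0096
d((-22, -30), (-8, 17)) = 49.0408
d((-21, 22), (-8, 17)) = 13.9284

Closest pair: (-28, -20) and (-22, -30) with distance 11.6619

The closest pair is (-28, -20) and (-22, -30) with Euclidean distance 11.6619. For 10 points, brute-force pairwise comparison is shown above. For large n, the divide-and-conquer algorithm (sort by x, recurse on halves, check the dividing strip) achieves O(n log n).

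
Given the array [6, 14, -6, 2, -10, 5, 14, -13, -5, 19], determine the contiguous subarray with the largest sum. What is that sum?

Using Kadane's algorithm on [6, 14, -6, 2, -10, 5, 14, -13, -5, 19]:

Scanning through the array:
Position 1 (value 14): max_ending_here = 20, max_so_far = 20
Position 2 (value -6): max_ending_here = 14, max_so_far = 20
Position 3 (value 2): max_ending_here = 16, max_so_far = 20
Position 4 (value -10): max_ending_here = 6, max_so_far = 20
Position 5 (value 5): max_ending_here = 11, max_so_far = 20
Position 6 (value 14): max_ending_here = 25, max_so_far = 25
Position 7 (value -13): max_ending_here = 12, max_so_far = 25
Position 8 (value -5): max_ending_here = 7, max_so_far = 25
Position 9 (value 19): max_ending_here = 26, max_so_far = 26

Maximum subarray: [6, 14, -6, 2, -10, 5, 14, -13, -5, 19]
Maximum sum: 26

The maximum subarray is [6, 14, -6, 2, -10, 5, 14, -13, -5, 19] with sum 26. This subarray runs from index 0 to index 9.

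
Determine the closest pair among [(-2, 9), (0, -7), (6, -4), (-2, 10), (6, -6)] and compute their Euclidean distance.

Computing all pairwise distances among 5 points:

d((-2, 9), (0, -7)) = 16.1245
d((-2, 9), (6, -4)) = 15.2643
d((-2, 9), (-2, 10)) = 1.0 <-- minimum
d((-2, 9), (6, -6)) = 17.0
d((0, -7), (6, -4)) = 6.7082
d((0, -7), (-2, 10)) = 17.1172
d((0, -7), (6, -6)) = 6.0828
d((6, -4), (-2, 10)) = 16.1245
d((6, -4), (6, -6)) = 2.0
d((-2, 10), (6, -6)) = 17.8885

Closest pair: (-2, 9) and (-2, 10) with distance 1.0

The closest pair is (-2, 9) and (-2, 10) with Euclidean distance 1.0. For 5 points, brute-force pairwise comparison is shown above. For large n, the divide-and-conquer algorithm (sort by x, recurse on halves, check the dividing strip) achieves O(n log n).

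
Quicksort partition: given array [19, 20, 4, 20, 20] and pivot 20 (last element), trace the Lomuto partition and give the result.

Lomuto partition with pivot = 20:

Initial array: [19, 20, 4, 20, 20]

arr[0]=19 <= 20: swap with position 0, array becomes [19, 20, 4, 20, 20]
arr[1]=20 <= 20: swap with position 1, array becomes [19, 20, 4, 20, 20]
arr[2]=4 <= 20: swap with position 2, array becomes [19, 20, 4, 20, 20]
arr[3]=20 <= 20: swap with position 3, array becomes [19, 20, 4, 20, 20]

Place pivot at position 4: [19, 20, 4, 20, 20]
Pivot position: 4

After partitioning with pivot 20, the array becomes [19, 20, 4, 20, 20]. The pivot is placed at index 4. All elements to the left of the pivot are <= 20, and all elements to the right are > 20.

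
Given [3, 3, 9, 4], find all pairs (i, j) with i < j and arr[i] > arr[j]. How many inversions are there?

Finding inversions in [3, 3, 9, 4]:

(2, 3): arr[2]=9 > arr[3]=4

Total inversions: 1

The array has 1 inversion(s): (2,3). Each pair (i,j) satisfies i < j and arr[i] > arr[j].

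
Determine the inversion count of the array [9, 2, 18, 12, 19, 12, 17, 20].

Finding inversions in [9, 2, 18, 12, 19, 12, 17, 20]:

(0, 1): arr[0]=9 > arr[1]=2
(2, 3): arr[2]=18 > arr[3]=12
(2, 5): arr[2]=18 > arr[5]=12
(2, 6): arr[2]=18 > arr[6]=17
(4, 5): arr[4]=19 > arr[5]=12
(4, 6): arr[4]=19 > arr[6]=17

Total inversions: 6

The array has 6 inversion(s): (0,1), (2,3), (2,5), (2,6), (4,5), (4,6). Each pair (i,j) satisfies i < j and arr[i] > arr[j].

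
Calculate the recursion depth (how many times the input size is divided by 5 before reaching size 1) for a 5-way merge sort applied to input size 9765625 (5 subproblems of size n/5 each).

For divide and conquer with division factor 5:

Problem sizes at each level:
Level 0: 9765625
Level 1: 1953125
Level 2: 390625
Level 3: 78125
Level 4: 15625
Level 5: 3125
Level 6: 625
Level 7: 125
Level 8: 25
Level 9: 5
Level 10: 1

The root is level 0 and the size-1 base case is level 10 (the tree spans levels 0 through 10, i.e. 11 levels counting the root), so the depth is the number of divisions: log_5(9765625) = 10

The recursion tree depth is log_5(9765625) = 10. At each level, the problem size is divided by 5, so it takes 10 divisions to reduce to a base case of size 1. The algorithm makes 5 recursive calls at each level.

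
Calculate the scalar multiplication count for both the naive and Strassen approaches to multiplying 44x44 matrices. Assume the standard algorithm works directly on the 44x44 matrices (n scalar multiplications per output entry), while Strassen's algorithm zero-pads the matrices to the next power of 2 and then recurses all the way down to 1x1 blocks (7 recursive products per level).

Matrix multiplication for 44x44 matrices:

Strassen's algorithm requires power-of-2 dimensions. Pad 44x44 to 64x64 (next power of 2).

Standard algorithm: 44^3 = 85184 multiplications
Strassen's algorithm: 7^(log2(64)) = 7^6 = 117649 multiplications
Difference: 85184 - 117649 = -32465 (Strassen uses MORE here due to padding overhead — for small or just-over-power-of-2 n, padding can outweigh the per-level savings)

Standard: 85184 multiplications (44^3). Strassen: 117649 multiplications (7^6, after padding to 64x64). Strassen reduces 8 recursive multiplications to 7 at each level.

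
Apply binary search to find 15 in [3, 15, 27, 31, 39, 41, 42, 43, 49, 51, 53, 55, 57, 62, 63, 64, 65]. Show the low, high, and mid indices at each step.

Binary search for 15 in [3, 15, 27, 31, 39, 41, 42, 43, 49, 51, 53, 55, 57, 62, 63, 64, 65]:

lo=0, hi=16, mid=8, arr[mid]=49 -> 49 > 15, search left half
lo=0, hi=7, mid=3, arr[mid]=31 -> 31 > 15, search left half
lo=0, hi=2, mid=1, arr[mid]=15 -> Found target at index 1!

Binary search finds 15 at index 1 after 3 comparisons. The search repeatedly halves the search space by comparing with the middle element.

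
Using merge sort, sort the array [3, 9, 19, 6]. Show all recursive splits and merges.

Merge sort trace:

Split: [3, 9, 19, 6] -> [3, 9] and [19, 6]
  Split: [3, 9] -> [3] and [9]
  Merge: [3] + [9] -> [3, 9]
  Split: [19, 6] -> [19] and [6]
  Merge: [19] + [6] -> [6, 19]
Merge: [3, 9] + [6, 19] -> [3, 6, 9, 19]

Final sorted array: [3, 6, 9, 19]

The merge sort proceeds by recursively splitting the array and merging sorted halves.
After all merges, the sorted array is [3, 6, 9, 19].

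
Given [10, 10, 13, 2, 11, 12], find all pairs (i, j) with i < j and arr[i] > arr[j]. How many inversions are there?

Finding inversions in [10, 10, 13, 2, 11, 12]:

(0, 3): arr[0]=10 > arr[3]=2
(1, 3): arr[1]=10 > arr[3]=2
(2, 3): arr[2]=13 > arr[3]=2
(2, 4): arr[2]=13 > arr[4]=11
(2, 5): arr[2]=13 > arr[5]=12

Total inversions: 5

The array has 5 inversion(s): (0,3), (1,3), (2,3), (2,4), (2,5). Each pair (i,j) satisfies i < j and arr[i] > arr[j].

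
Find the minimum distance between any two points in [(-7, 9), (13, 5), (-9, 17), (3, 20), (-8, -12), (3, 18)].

Computing all pairwise distances among 6 points:

d((-7, 9), (13, 5)) = 20.3961
d((-7, 9), (-9, 17)) = 8.2462
d((-7, 9), (3, 20)) = 14.8661
d((-7, 9), (-8, -12)) = 21.0238
d((-7, 9), (3, 18)) = 13.4536
d((13, 5), (-9, 17)) = 25.0599
d((13, 5), (3, 20)) = 18.0278
d((13, 5), (-8, -12)) = 27.0185
d((13, 5), (3, 18)) = 16.4012
d((-9, 17), (3, 20)) = 12.3693
d((-9, 17), (-8, -12)) = 29.0172
d((-9, 17), (3, 18)) = 12.0416
d((3, 20), (-8, -12)) = 33.8378
d((3, 20), (3, 18)) = 2.0 <-- minimum
d((-8, -12), (3, 18)) = 31.9531

Closest pair: (3, 20) and (3, 18) with distance 2.0

The closest pair is (3, 20) and (3, 18) with Euclidean distance 2.0. For 6 points, brute-force pairwise comparison is shown above. For large n, the divide-and-conquer algorithm (sort by x, recurse on halves, check the dividing strip) achieves O(n log n).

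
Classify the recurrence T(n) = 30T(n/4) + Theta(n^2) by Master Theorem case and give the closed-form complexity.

Master Theorem for T(n) = 30T(n/4) + O(n^2):

a = 30, b = 4, c = 2
log_b(a) = log_4(30) = 2.4534

Case 1: c = 2 < log_4(30) = 2.4534
T(n) = O(n^(log_4 30))

For T(n) = 30T(n/4) + O(n^2): log_4(30) = 2.4534. This is Case 1 of the Master Theorem (c < log_b(a), work dominated by leaves), giving O(n^(log_4 30)).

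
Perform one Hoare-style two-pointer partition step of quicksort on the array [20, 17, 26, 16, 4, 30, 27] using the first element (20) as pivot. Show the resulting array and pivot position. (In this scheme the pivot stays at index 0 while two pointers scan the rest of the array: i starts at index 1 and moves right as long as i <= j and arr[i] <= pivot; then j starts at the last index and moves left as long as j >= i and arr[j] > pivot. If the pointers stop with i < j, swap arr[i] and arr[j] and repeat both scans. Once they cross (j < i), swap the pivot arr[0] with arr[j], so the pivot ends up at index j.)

Hoare-style two-pointer partition with pivot = 20:

Initial array: [20, 17, 26, 16, 4, 30, 27]

Pointers start at i = 1, j = 6.
i stops at index 2 (arr[2]=26 > 20), j stops at index 4 (arr[4]=4 <= 20): swap arr[2] and arr[4], array becomes [20, 17, 4, 16, 26, 30, 27]
i ends at 4, j ends at 3: the pointers have crossed (j < i), so scanning stops.

Swap pivot arr[0] with arr[3] to place pivot at position 3: [16, 17, 4, 20, 26, 30, 27]
Pivot position: 3

After partitioning with pivot 20, the array becomes [16, 17, 4, 20, 26, 30, 27]. The pivot is placed at index 3. All elements to the left of the pivot are <= 20, and all elements to the right are > 20.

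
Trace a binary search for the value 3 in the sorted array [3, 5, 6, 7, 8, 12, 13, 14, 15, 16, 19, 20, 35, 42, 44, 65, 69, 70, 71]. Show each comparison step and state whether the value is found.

Binary search for 3 in [3, 5, 6, 7, 8, 12, 13, 14, 15, 16, 19, 20, 35, 42, 44, 65, 69, 70, 71]:

lo=0, hi=18, mid=9, arr[mid]=16 -> 16 > 3, search left half
lo=0, hi=8, mid=4, arr[mid]=8 -> 8 > 3, search left half
lo=0, hi=3, mid=1, arr[mid]=5 -> 5 > 3, search left half
lo=0, hi=0, mid=0, arr[mid]=3 -> Found target at index 0!

Binary search finds 3 at index 0 after 4 comparisons. The search repeatedly halves the search space by comparing with the middle element.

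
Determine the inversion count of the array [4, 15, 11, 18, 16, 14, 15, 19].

Finding inversions in [4, 15, 11, 18, 16, 14, 15, 19]:

(1, 2): arr[1]=15 > arr[2]=11
(1, 5): arr[1]=15 > arr[5]=14
(3, 4): arr[3]=18 > arr[4]=16
(3, 5): arr[3]=18 > arr[5]=14
(3, 6): arr[3]=18 > arr[6]=15
(4, 5): arr[4]=16 > arr[5]=14
(4, 6): arr[4]=16 > arr[6]=15

Total inversions: 7

The array has 7 inversion(s): (1,2), (1,5), (3,4), (3,5), (3,6), (4,5), (4,6). Each pair (i,j) satisfies i < j and arr[i] > arr[j].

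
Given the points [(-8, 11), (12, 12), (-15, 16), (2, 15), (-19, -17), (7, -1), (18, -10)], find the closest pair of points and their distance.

Computing all pairwise distances among 7 points:

d((-8, 11), (12, 12)) = 20.025
d((-8, 11), (-15, 16)) = 8.6023 <-- minimum
d((-8, 11), (2, 15)) = 10.7703
d((-8, 11), (-19, -17)) = 30.0832
d((-8, 11), (7, -1)) = 19.2094
d((-8, 11), (18, -10)) = 33.4215
d((12, 12), (-15, 16)) = 27.2947
d((12, 12), (2, 15)) = 10.4403
d((12, 12), (-19, -17)) = 42.45
d((12, 12), (7, -1)) = 13.9284
d((12, 12), (18, -10)) = 22.8035
d((-15, 16), (2, 15)) = 17.0294
d((-15, 16), (-19, -17)) = 33.2415
d((-15, 16), (7, -1)) = 27.8029
d((-15, 16), (18, -10)) = 42.0119
d((2, 15), (-19, -17)) = 38.2753
d((2, 15), (7, -1)) = 16.7631
d((2, 15), (18, -10)) = 29.6816
d((-19, -17), (7, -1)) = 30.5287
d((-19, -17), (18, -10)) = 37.6563
d((7, -1), (18, -10)) = 14.2127

Closest pair: (-8, 11) and (-15, 16) with distance 8.6023

The closest pair is (-8, 11) and (-15, 16) with Euclidean distance 8.6023. For 7 points, brute-force pairwise comparison is shown above. For large n, the divide-and-conquer algorithm (sort by x, recurse on halves, check the dividing strip) achieves O(n log n).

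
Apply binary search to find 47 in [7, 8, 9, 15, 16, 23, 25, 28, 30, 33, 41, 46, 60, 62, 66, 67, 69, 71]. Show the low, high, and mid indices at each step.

Binary search for 47 in [7, 8, 9, 15, 16, 23, 25, 28, 30, 33, 41, 46, 60, 62, 66, 67, 69, 71]:

lo=0, hi=17, mid=8, arr[mid]=30 -> 30 < 47, search right half
lo=9, hi=17, mid=13, arr[mid]=62 -> 62 > 47, search left half
lo=9, hi=12, mid=10, arr[mid]=41 -> 41 < 47, search right half
lo=11, hi=12, mid=11, arr[mid]=46 -> 46 < 47, search right half
lo=12, hi=12, mid=12, arr[mid]=60 -> 60 > 47, search left half
lo=12 > hi=11, target 47 not found

Binary search determines that 47 is not in the array after 5 comparisons. The search space was exhausted without finding the target.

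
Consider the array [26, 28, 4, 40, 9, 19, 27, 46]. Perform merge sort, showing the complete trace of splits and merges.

Merge sort trace:

Split: [26, 28, 4, 40, 9, 19, 27, 46] -> [26, 28, 4, 40] and [9, 19, 27, 46]
  Split: [26, 28, 4, 40] -> [26, 28] and [4, 40]
    Split: [26, 28] -> [26] and [28]
    Merge: [26] + [28] -> [26, 28]
    Split: [4, 40] -> [4] and [40]
    Merge: [4] + [40] -> [4, 40]
  Merge: [26, 28] + [4, 40] -> [4, 26, 28, 40]
  Split: [9, 19, 27, 46] -> [9, 19] and [27, 46]
    Split: [9, 19] -> [9] and [19]
    Merge: [9] + [19] -> [9, 19]
    Split: [27, 46] -> [27] and [46]
    Merge: [27] + [46] -> [27, 46]
  Merge: [9, 19] + [27, 46] -> [9, 19, 27, 46]
Merge: [4, 26, 28, 40] + [9, 19, 27, 46] -> [4, 9, 19, 26, 27, 28, 40, 46]

Final sorted array: [4, 9, 19, 26, 27, 28, 40, 46]

The merge sort proceeds by recursively splitting the array and merging sorted halves.
After all merges, the sorted array is [4, 9, 19, 26, 27, 28, 40, 46].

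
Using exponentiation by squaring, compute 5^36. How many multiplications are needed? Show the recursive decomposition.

Computing 5^36 by squaring (build up from 5^1; each line after the first costs one multiplication):

5^1 = 5
5^2 = (5^1)^2 = 5^2 = 25
5^4 = (5^2)^2 = 25^2 = 625
5^8 = (5^4)^2 = 625^2 = 390625
5^9 = 5 * 5^8 = 5 * 390625 = 1953125
5^18 = (5^9)^2 = 1953125^2 = 3814697265625
5^36 = (5^18)^2 = 3814697265625^2 = 14551915228366851806640625

Result: 14551915228366851806640625
Multiplications needed: 6 (6 lines after 5^1)

5^36 = 14551915228366851806640625. Using exponentiation by squaring, this requires 6 multiplications. The key idea: if the exponent is even, square the half-power; if odd, multiply by the base once.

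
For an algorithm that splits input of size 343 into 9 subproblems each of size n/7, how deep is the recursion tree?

For divide and conquer with division factor 7:

Problem sizes at each level:
Level 0: 343
Level 1: 49
Level 2: 7
Level 3: 1

The root is level 0 and the size-1 base case is level 3 (the tree spans levels 0 through 3, i.e. 4 levels counting the root), so the depth is the number of divisions: log_7(343) = 3

The recursion tree depth is log_7(343) = 3. At each level, the problem size is divided by 7, so it takes 3 divisions to reduce to a base case of size 1. The algorithm makes 9 recursive calls at each level.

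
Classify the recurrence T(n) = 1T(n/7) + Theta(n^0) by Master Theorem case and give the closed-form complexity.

Master Theorem for T(n) = 1T(n/7) + O(n^0):

a = 1, b = 7, c = 0
log_b(a) = log_7(1) = 0.0000

Case 2: c = 0 = log_7(1) = 0.0000
T(n) = O(n^0 log n) = O(log n)

For T(n) = 1T(n/7) + O(n^0): log_7(1) = 0.0000. This is Case 2 of the Master Theorem (c = log_b(a), equal work at all levels), giving O(log n).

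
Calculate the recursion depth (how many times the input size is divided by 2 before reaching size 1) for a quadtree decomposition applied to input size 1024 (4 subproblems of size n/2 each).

For divide and conquer with division factor 2:

Problem sizes at each level:
Level 0: 1024
Level 1: 512
Level 2: 256
Level 3: 128
Level 4: 64
Level 5: 32
Level 6: 16
Level 7: 8
Level 8: 4
Level 9: 2
Level 10: 1

The root is level 0 and the size-1 base case is level 10 (the tree spans levels 0 through 10, i.e. 11 levels counting the root), so the depth is the number of divisions: log_2(1024) = 10

The recursion tree depth is log_2(1024) = 10. At each level, the problem size is divided by 2, so it takes 10 divisions to reduce to a base case of size 1. The algorithm makes 4 recursive calls at each level.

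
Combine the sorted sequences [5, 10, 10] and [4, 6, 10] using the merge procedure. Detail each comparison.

Merging process:

Compare 5 vs 4: take 4 from right. Merged: [4]
Compare 5 vs 6: take 5 from left. Merged: [4, 5]
Compare 10 vs 6: take 6 from right. Merged: [4, 5, 6]
Compare 10 vs 10: take 10 from left. Merged: [4, 5, 6, 10]
Compare 10 vs 10: take 10 from left. Merged: [4, 5, 6, 10, 10]
Append remaining from right: [10]. Merged: [4, 5, 6, 10, 10, 10]

Final merged array: [4, 5, 6, 10, 10, 10]
Total comparisons: 5

The merged array is [4, 5, 6, 10, 10, 10], requiring 5 comparisons. The merge step runs in O(n) time where n is the total number of elements.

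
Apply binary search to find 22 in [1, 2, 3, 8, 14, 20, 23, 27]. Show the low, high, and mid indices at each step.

Binary search for 22 in [1, 2, 3, 8, 14, 20, 23, 27]:

lo=0, hi=7, mid=3, arr[mid]=8 -> 8 < 22, search right half
lo=4, hi=7, mid=5, arr[mid]=20 -> 20 < 22, search right half
lo=6, hi=7, mid=6, arr[mid]=23 -> 23 > 22, search left half
lo=6 > hi=5, target 22 not found

Binary search determines that 22 is not in the array after 3 comparisons. The search space was exhausted without finding the target.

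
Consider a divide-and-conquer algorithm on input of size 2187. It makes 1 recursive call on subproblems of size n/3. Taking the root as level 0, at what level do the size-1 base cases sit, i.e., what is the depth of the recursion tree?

For divide and conquer with division factor 3:

Problem sizes at each level:
Level 0: 2187
Level 1: 729
Level 2: 243
Level 3: 81
Level 4: 27
Level 5: 9
Level 6: 3
Level 7: 1

The root is level 0 and the size-1 base case is level 7 (the tree spans levels 0 through 7, i.e. 8 levels counting the root), so the depth is the number of divisions: log_3(2187) = 7

The recursion tree depth is log_3(2187) = 7. At each level, the problem size is divided by 3, so it takes 7 divisions to reduce to a base case of size 1. The algorithm makes 1 recursive call at each level.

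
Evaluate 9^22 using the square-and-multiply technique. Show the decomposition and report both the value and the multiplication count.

Computing 9^22 by squaring (build up from 9^1; each line after the first costs one multiplication):

9^1 = 9
9^2 = (9^1)^2 = 9^2 = 81
9^4 = (9^2)^2 = 81^2 = 6561
9^5 = 9 * 9^4 = 9 * 6561 = 59049
9^10 = (9^5)^2 = 59049^2 = 3486784401
9^11 = 9 * 9^10 = 9 * 3486784401 = 31381059609
9^22 = (9^11)^2 = 31381059609^2 = 984770902183611232881

Result: 984770902183611232881
Multiplications needed: 6 (6 lines after 9^1)

9^22 = 984770902183611232881. Using exponentiation by squaring, this requires 6 multiplications. The key idea: if the exponent is even, square the half-power; if odd, multiply by the base once.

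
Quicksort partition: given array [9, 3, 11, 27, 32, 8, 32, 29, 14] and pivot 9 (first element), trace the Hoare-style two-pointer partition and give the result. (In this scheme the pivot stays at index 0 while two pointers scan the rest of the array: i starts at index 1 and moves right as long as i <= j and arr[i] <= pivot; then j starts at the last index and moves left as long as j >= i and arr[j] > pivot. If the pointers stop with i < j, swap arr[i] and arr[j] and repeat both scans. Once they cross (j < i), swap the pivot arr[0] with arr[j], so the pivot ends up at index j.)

Hoare-style two-pointer partition with pivot = 9:

Initial array: [9, 3, 11, 27, 32, 8, 32, 29, 14]

Pointers start at i = 1, j = 8.
i stops at index 2 (arr[2]=11 > 9), j stops at index 5 (arr[5]=8 <= 9): swap arr[2] and arr[5], array becomes [9, 3, 8, 27, 32, 11, 32, 29, 14]
i ends at 3, j ends at 2: the pointers have crossed (j < i), so scanning stops.

Swap pivot arr[0] with arr[2] to place pivot at position 2: [8, 3, 9, 27, 32, 11, 32, 29, 14]
Pivot position: 2

After partitioning with pivot 9, the array becomes [8, 3, 9, 27, 32, 11, 32, 29, 14]. The pivot is placed at index 2. All elements to the left of the pivot are <= 9, and all elements to the right are > 9.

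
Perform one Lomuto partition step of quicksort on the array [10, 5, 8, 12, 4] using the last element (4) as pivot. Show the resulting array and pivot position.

Lomuto partition with pivot = 4:

Initial array: [10, 5, 8, 12, 4]

arr[0]=10 > 4: no swap
arr[1]=5 > 4: no swap
arr[2]=8 > 4: no swap
arr[3]=12 > 4: no swap

Place pivot at position 0: [4, 5, 8, 12, 10]
Pivot position: 0

After partitioning with pivot 4, the array becomes [4, 5, 8, 12, 10]. The pivot is placed at index 0. All elements to the left of the pivot are <= 4, and all elements to the right are > 4.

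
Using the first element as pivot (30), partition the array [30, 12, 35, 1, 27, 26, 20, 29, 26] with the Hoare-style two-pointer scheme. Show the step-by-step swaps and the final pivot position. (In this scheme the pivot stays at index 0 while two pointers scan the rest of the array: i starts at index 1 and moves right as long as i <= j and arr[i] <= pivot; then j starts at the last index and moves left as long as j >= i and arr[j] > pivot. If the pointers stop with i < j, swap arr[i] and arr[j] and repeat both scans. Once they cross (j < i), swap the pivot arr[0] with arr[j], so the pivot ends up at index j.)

Hoare-style two-pointer partition with pivot = 30:

Initial array: [30, 12, 35, 1, 27, 26, 20, 29, 26]

Pointers start at i = 1, j = 8.
i stops at index 2 (arr[2]=35 > 30), j stops at index 8 (arr[8]=26 <= 30): swap arr[2] and arr[8], array becomes [30, 12, 26, 1, 27, 26, 20, 29, 35]
i ends at 8, j ends at 7: the pointers have crossed (j < i), so scanning stops.

Swap pivot arr[0] with arr[7] to place pivot at position 7: [29, 12, 26, 1, 27, 26, 20, 30, 35]
Pivot position: 7

After partitioning with pivot 30, the array becomes [29, 12, 26, 1, 27, 26, 20, 30, 35]. The pivot is placed at index 7. All elements to the left of the pivot are <= 30, and all elements to the right are > 30.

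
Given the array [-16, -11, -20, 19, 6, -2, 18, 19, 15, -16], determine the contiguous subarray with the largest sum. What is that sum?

Using Kadane's algorithm on [-16, -11, -20, 19, 6, -2, 18, 19, 15, -16]:

Scanning through the array:
Position 1 (value -11): max_ending_here = -11, max_so_far = -11
Position 2 (value -20): max_ending_here = -20, max_so_far = -11
Position 3 (value 19): max_ending_here = 19, max_so_far = 19
Position 4 (value 6): max_ending_here = 25, max_so_far = 25
Position 5 (value -2): max_ending_here = 23, max_so_far = 25
Position 6 (value 18): max_ending_here = 41, max_so_far = 41
Position 7 (value 19): max_ending_here = 60, max_so_far = 60
Position 8 (value 15): max_ending_here = 75, max_so_far = 75
Position 9 (value -16): max_ending_here = 59, max_so_far = 75

Maximum subarray: [19, 6, -2, 18, 19, 15]
Maximum sum: 75

The maximum subarray is [19, 6, -2, 18, 19, 15] with sum 75. This subarray runs from index 3 to index 8.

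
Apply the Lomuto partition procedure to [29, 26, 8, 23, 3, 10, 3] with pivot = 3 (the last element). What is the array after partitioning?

Lomuto partition with pivot = 3:

Initial array: [29, 26, 8, 23, 3, 10, 3]

arr[0]=29 > 3: no swap
arr[1]=26 > 3: no swap
arr[2]=8 > 3: no swap
arr[3]=23 > 3: no swap
arr[4]=3 <= 3: swap with position 0, array becomes [3, 26, 8, 23, 29, 10, 3]
arr[5]=10 > 3: no swap

Place pivot at position 1: [3, 3, 8, 23, 29, 10, 26]
Pivot position: 1

After partitioning with pivot 3, the array becomes [3, 3, 8, 23, 29, 10, 26]. The pivot is placed at index 1. All elements to the left of the pivot are <= 3, and all elements to the right are > 3.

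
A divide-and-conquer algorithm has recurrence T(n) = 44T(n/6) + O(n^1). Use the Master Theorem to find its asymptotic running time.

Master Theorem for T(n) = 44T(n/6) + O(n^1):

a = 44, b = 6, c = 1
log_b(a) = log_6(44) = 2.1120

Case 1: c = 1 < log_6(44) = 2.1120
T(n) = O(n^(log_6 44))

For T(n) = 44T(n/6) + O(n^1): log_6(44) = 2.1120. This is Case 1 of the Master Theorem (c < log_b(a), work dominated by leaves), giving O(n^(log_6 44)).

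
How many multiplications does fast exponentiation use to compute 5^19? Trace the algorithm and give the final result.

Computing 5^19 by squaring (build up from 5^1; each line after the first costs one multiplication):

5^1 = 5
5^2 = (5^1)^2 = 5^2 = 25
5^4 = (5^2)^2 = 25^2 = 625
5^8 = (5^4)^2 = 625^2 = 390625
5^9 = 5 * 5^8 = 5 * 390625 = 1953125
5^18 = (5^9)^2 = 1953125^2 = 3814697265625
5^19 = 5 * 5^18 = 5 * 3814697265625 = 19073486328125

Result: 19073486328125
Multiplications needed: 6 (6 lines after 5^1)

5^19 = 19073486328125. Using exponentiation by squaring, this requires 6 multiplications. The key idea: if the exponent is even, square the half-power; if odd, multiply by the base once.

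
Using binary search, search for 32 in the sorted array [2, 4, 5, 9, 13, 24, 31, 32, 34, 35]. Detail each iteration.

Binary search for 32 in [2, 4, 5, 9, 13, 24, 31, 32, 34, 35]:

lo=0, hi=9, mid=4, arr[mid]=13 -> 13 < 32, search right half
lo=5, hi=9, mid=7, arr[mid]=32 -> Found target at index 7!

Binary search finds 32 at index 7 after 2 comparisons. The search repeatedly halves the search space by comparing with the middle element.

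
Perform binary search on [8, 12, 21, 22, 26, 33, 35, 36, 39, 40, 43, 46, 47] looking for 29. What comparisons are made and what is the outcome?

Binary search for 29 in [8, 12, 21, 22, 26, 33, 35, 36, 39, 40, 43, 46, 47]:

lo=0, hi=12, mid=6, arr[mid]=35 -> 35 > 29, search left half
lo=0, hi=5, mid=2, arr[mid]=21 -> 21 < 29, search right half
lo=3, hi=5, mid=4, arr[mid]=26 -> 26 < 29, search right half
lo=5, hi=5, mid=5, arr[mid]=33 -> 33 > 29, search left half
lo=5 > hi=4, target 29 not found

Binary search determines that 29 is not in the array after 4 comparisons. The search space was exhausted without finding the target.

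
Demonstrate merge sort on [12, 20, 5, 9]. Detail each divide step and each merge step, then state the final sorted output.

Merge sort trace:

Split: [12, 20, 5, 9] -> [12, 20] and [5, 9]
  Split: [12, 20] -> [12] and [20]
  Merge: [12] + [20] -> [12, 20]
  Split: [5, 9] -> [5] and [9]
  Merge: [5] + [9] -> [5, 9]
Merge: [12, 20] + [5, 9] -> [5, 9, 12, 20]

Final sorted array: [5, 9, 12, 20]

The merge sort proceeds by recursively splitting the array and merging sorted halves.
After all merges, the sorted array is [5, 9, 12, 20].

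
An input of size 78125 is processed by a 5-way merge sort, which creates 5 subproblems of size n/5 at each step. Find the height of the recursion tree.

For divide and conquer with division factor 5:

Problem sizes at each level:
Level 0: 78125
Level 1: 15625
Level 2: 3125
Level 3: 625
Level 4: 125
Level 5: 25
Level 6: 5
Level 7: 1

The root is level 0 and the size-1 base case is level 7 (the tree spans levels 0 through 7, i.e. 8 levels counting the root), so the depth is the number of divisions: log_5(78125) = 7

The recursion tree depth is log_5(78125) = 7. At each level, the problem size is divided by 5, so it takes 7 divisions to reduce to a base case of size 1. The algorithm makes 5 recursive calls at each level.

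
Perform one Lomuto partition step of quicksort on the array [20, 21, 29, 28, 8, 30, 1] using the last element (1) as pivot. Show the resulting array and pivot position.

Lomuto partition with pivot = 1:

Initial array: [20, 21, 29, 28, 8, 30, 1]

arr[0]=20 > 1: no swap
arr[1]=21 > 1: no swap
arr[2]=29 > 1: no swap
arr[3]=28 > 1: no swap
arr[4]=8 > 1: no swap
arr[5]=30 > 1: no swap

Place pivot at position 0: [1, 21, 29, 28, 8, 30, 20]
Pivot position: 0

After partitioning with pivot 1, the array becomes [1, 21, 29, 28, 8, 30, 20]. The pivot is placed at index 0. All elements to the left of the pivot are <= 1, and all elements to the right are > 1.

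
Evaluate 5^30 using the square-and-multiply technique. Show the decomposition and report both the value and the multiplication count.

Computing 5^30 by squaring (build up from 5^1; each line after the first costs one multiplication):

5^1 = 5
5^2 = (5^1)^2 = 5^2 = 25
5^3 = 5 * 5^2 = 5 * 25 = 125
5^6 = (5^3)^2 = 125^2 = 15625
5^7 = 5 * 5^6 = 5 * 15625 = 78125
5^14 = (5^7)^2 = 78125^2 = 6103515625
5^15 = 5 * 5^14 = 5 * 6103515625 = 30517578125
5^30 = (5^15)^2 = 30517578125^2 = 931322574615478515625

Result: 931322574615478515625
Multiplications needed: 7 (7 lines after 5^1)

5^30 = 931322574615478515625. Using exponentiation by squaring, this requires 7 multiplications. The key idea: if the exponent is even, square the half-power; if odd, multiply by the base once.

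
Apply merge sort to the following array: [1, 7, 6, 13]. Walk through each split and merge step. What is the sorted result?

Merge sort trace:

Split: [1, 7, 6, 13] -> [1, 7] and [6, 13]
  Split: [1, 7] -> [1] and [7]
  Merge: [1] + [7] -> [1, 7]
  Split: [6, 13] -> [6] and [13]
  Merge: [6] + [13] -> [6, 13]
Merge: [1, 7] + [6, 13] -> [1, 6, 7, 13]

Final sorted array: [1, 6, 7, 13]

The merge sort proceeds by recursively splitting the array and merging sorted halves.
After all merges, the sorted array is [1, 6, 7, 13].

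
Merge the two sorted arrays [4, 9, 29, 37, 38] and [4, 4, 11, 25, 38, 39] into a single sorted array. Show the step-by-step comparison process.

Merging process:

Compare 4 vs 4: take 4 from left. Merged: [4]
Compare 9 vs 4: take 4 from right. Merged: [4, 4]
Compare 9 vs 4: take 4 from right. Merged: [4, 4, 4]
Compare 9 vs 11: take 9 from left. Merged: [4, 4, 4, 9]
Compare 29 vs 11: take 11 from right. Merged: [4, 4, 4, 9, 11]
Compare 29 vs 25: take 25 from right. Merged: [4, 4, 4, 9, 11, 25]
Compare 29 vs 38: take 29 from left. Merged: [4, 4, 4, 9, 11, 25, 29]
Compare 37 vs 38: take 37 from left. Merged: [4, 4, 4, 9, 11, 25, 29, 37]
Compare 38 vs 38: take 38 from left. Merged: [4, 4, 4, 9, 11, 25, 29, 37, 38]
Append remaining from right: [38, 39]. Merged: [4, 4, 4, 9, 11, 25, 29, 37, 38, 38, 39]

Final merged array: [4, 4, 4, 9, 11, 25, 29, 37, 38, 38, 39]
Total comparisons: 9

The merged array is [4, 4, 4, 9, 11, 25, 29, 37, 38, 38, 39], requiring 9 comparisons. The merge step runs in O(n) time where n is the total number of elements.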